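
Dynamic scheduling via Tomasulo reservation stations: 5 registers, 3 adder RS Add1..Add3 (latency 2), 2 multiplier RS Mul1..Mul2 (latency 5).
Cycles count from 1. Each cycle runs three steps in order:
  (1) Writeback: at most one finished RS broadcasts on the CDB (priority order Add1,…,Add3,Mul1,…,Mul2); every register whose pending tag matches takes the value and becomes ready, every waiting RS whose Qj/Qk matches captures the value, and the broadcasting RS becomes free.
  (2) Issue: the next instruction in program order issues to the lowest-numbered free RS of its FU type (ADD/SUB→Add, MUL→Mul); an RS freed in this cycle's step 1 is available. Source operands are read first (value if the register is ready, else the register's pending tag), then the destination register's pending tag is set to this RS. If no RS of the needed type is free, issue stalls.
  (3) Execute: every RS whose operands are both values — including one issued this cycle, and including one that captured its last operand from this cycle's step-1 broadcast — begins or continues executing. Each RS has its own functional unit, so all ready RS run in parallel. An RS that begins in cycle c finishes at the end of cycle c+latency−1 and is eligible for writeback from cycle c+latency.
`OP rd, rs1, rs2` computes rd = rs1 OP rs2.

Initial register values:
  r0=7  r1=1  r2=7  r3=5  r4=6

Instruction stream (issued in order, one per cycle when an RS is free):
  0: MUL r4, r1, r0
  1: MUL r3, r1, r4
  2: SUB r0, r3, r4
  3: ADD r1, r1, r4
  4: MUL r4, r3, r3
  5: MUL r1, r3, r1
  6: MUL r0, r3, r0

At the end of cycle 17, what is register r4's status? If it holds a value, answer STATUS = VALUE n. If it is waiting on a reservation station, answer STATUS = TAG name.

  c1: issue MUL r4<-Mul1  regs: r0:7,r1:1,r2:7,r3:5,r4:Mul1
  c2: issue MUL r3<-Mul2  regs: r0:7,r1:1,r2:7,r3:Mul2,r4:Mul1
  c3: issue SUB r0<-Add1  regs: r0:Add1,r1:1,r2:7,r3:Mul2,r4:Mul1
  c4: issue ADD r1<-Add2  regs: r0:Add1,r1:Add2,r2:7,r3:Mul2,r4:Mul1
  c5: stall  regs: r0:Add1,r1:Add2,r2:7,r3:Mul2,r4:Mul1
  c6: CDB Mul1=7; issue MUL r4<-Mul1  regs: r0:Add1,r1:Add2,r2:7,r3:Mul2,r4:Mul1
  c7: stall  regs: r0:Add1,r1:Add2,r2:7,r3:Mul2,r4:Mul1
  c8: CDB Add2=8; stall  regs: r0:Add1,r1:8,r2:7,r3:Mul2,r4:Mul1
  c9: stall  regs: r0:Add1,r1:8,r2:7,r3:Mul2,r4:Mul1
  c10: stall  regs: r0:Add1,r1:8,r2:7,r3:Mul2,r4:Mul1
  c11: CDB Mul2=7; issue MUL r1<-Mul2  regs: r0:Add1,r1:Mul2,r2:7,r3:7,r4:Mul1
  c12: stall  regs: r0:Add1,r1:Mul2,r2:7,r3:7,r4:Mul1
  c13: CDB Add1=0; stall  regs: r0:0,r1:Mul2,r2:7,r3:7,r4:Mul1
  c14: stall  regs: r0:0,r1:Mul2,r2:7,r3:7,r4:Mul1
  c15: stall  regs: r0:0,r1:Mul2,r2:7,r3:7,r4:Mul1
  c16: CDB Mul1=49; issue MUL r0<-Mul1  regs: r0:Mul1,r1:Mul2,r2:7,r3:7,r4:49
  c17: CDB Mul2=56  regs: r0:Mul1,r1:56,r2:7,r3:7,r4:49

STATUS = VALUE 49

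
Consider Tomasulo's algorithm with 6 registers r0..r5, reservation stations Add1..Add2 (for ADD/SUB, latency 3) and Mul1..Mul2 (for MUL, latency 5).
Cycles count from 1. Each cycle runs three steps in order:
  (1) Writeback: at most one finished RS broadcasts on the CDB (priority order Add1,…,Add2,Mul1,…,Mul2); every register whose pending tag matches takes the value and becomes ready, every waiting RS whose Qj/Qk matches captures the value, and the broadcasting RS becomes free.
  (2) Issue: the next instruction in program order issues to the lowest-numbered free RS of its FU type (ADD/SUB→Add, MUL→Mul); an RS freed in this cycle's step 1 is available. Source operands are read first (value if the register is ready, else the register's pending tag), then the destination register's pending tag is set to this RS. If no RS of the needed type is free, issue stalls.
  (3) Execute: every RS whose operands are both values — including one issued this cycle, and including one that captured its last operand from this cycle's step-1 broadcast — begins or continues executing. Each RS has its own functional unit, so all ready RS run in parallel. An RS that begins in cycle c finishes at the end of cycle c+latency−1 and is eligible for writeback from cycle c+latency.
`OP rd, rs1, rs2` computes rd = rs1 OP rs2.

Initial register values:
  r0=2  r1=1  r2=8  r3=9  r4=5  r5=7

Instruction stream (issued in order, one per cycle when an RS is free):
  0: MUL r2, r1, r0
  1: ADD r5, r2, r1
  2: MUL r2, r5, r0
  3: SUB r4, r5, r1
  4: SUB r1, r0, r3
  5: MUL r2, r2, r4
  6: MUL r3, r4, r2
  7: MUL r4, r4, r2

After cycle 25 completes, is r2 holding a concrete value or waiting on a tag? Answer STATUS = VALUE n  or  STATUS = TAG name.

  c1: issue MUL r2<-Mul1  regs: r0:2,r1:1,r2:Mul1,r3:9,r4:5,r5:7
  c2: issue ADD r5<-Add1  regs: r0:2,r1:1,r2:Mul1,r3:9,r4:5,r5:Add1
  c3: issue MUL r2<-Mul2  regs: r0:2,r1:1,r2:Mul2,r3:9,r4:5,r5:Add1
  c4: issue SUB r4<-Add2  regs: r0:2,r1:1,r2:Mul2,r3:9,r4:Add2,r5:Add1
  c5: stall  regs: r0:2,r1:1,r2:Mul2,r3:9,r4:Add2,r5:Add1
  c6: CDB Mul1=2; stall  regs: r0:2,r1:1,r2:Mul2,r3:9,r4:Add2,r5:Add1
  c7: stall  regs: r0:2,r1:1,r2:Mul2,r3:9,r4:Add2,r5:Add1
  c8: stall  regs: r0:2,r1:1,r2:Mul2,r3:9,r4:Add2,r5:Add1
  c9: CDB Add1=3; issue SUB r1<-Add1  regs: r0:2,r1:Add1,r2:Mul2,r3:9,r4:Add2,r5:3
  c10: issue MUL r2<-Mul1  regs: r0:2,r1:Add1,r2:Mul1,r3:9,r4:Add2,r5:3
  c11: stall  regs: r0:2,r1:Add1,r2:Mul1,r3:9,r4:Add2,r5:3
  c12: CDB Add1=-7; stall  regs: r0:2,r1:-7,r2:Mul1,r3:9,r4:Add2,r5:3
  c13: CDB Add2=2; stall  regs: r0:2,r1:-7,r2:Mul1,r3:9,r4:2,r5:3
  c14: CDB Mul2=6; issue MUL r3<-Mul2  regs: r0:2,r1:-7,r2:Mul1,r3:Mul2,r4:2,r5:3
  c15: stall  regs: r0:2,r1:-7,r2:Mul1,r3:Mul2,r4:2,r5:3
  c16: stall  regs: r0:2,r1:-7,r2:Mul1,r3:Mul2,r4:2,r5:3
  c17: stall  regs: r0:2,r1:-7,r2:Mul1,r3:Mul2,r4:2,r5:3
  c18: stall  regs: r0:2,r1:-7,r2:Mul1,r3:Mul2,r4:2,r5:3
  c19: CDB Mul1=12; issue MUL r4<-Mul1  regs: r0:2,r1:-7,r2:12,r3:Mul2,r4:Mul1,r5:3
  c20: -  regs: r0:2,r1:-7,r2:12,r3:Mul2,r4:Mul1,r5:3
  c21: -  regs: r0:2,r1:-7,r2:12,r3:Mul2,r4:Mul1,r5:3
  c22: -  regs: r0:2,r1:-7,r2:12,r3:Mul2,r4:Mul1,r5:3
  c23: -  regs: r0:2,r1:-7,r2:12,r3:Mul2,r4:Mul1,r5:3
  c24: CDB Mul1=24  regs: r0:2,r1:-7,r2:12,r3:Mul2,r4:24,r5:3
  c25: CDB Mul2=24  regs: r0:2,r1:-7,r2:12,r3:24,r4:24,r5:3

STATUS = VALUE 12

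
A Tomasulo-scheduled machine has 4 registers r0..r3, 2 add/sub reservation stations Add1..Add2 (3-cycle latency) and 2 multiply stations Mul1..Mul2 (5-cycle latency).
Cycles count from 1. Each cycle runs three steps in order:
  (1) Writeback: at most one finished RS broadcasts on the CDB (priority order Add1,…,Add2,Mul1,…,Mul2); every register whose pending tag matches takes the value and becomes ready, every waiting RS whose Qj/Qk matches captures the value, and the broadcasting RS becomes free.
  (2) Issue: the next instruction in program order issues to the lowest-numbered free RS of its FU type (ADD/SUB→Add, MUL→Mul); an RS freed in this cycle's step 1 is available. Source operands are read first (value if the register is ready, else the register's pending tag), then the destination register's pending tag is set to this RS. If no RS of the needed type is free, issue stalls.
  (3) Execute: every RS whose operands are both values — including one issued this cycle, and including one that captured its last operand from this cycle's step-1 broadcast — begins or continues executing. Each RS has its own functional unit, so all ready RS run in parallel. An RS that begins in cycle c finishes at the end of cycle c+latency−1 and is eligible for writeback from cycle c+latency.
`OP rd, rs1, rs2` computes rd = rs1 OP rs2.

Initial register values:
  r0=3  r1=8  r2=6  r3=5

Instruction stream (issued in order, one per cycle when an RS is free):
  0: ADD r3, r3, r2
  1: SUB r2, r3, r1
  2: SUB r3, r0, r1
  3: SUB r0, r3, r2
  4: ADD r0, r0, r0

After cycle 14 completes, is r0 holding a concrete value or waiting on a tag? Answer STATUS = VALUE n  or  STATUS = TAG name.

STATUS = VALUE -16

c1: issue ADD r3<-Add1 | r0:3,r1:8,r2:6,r3:Add1
c2: issue SUB r2<-Add2 | r0:3,r1:8,r2:Add2,r3:Add1
c3: stall | r0:3,r1:8,r2:Add2,r3:Add1
c4: CDB Add1=11; issue SUB r3<-Add1 | r0:3,r1:8,r2:Add2,r3:Add1
c5: stall | r0:3,r1:8,r2:Add2,r3:Add1
c6: stall | r0:3,r1:8,r2:Add2,r3:Add1
c7: CDB Add1=-5; issue SUB r0<-Add1 | r0:Add1,r1:8,r2:Add2,r3:-5
c8: CDB Add2=3; issue ADD r0<-Add2 | r0:Add2,r1:8,r2:3,r3:-5
c9: - | r0:Add2,r1:8,r2:3,r3:-5
c10: - | r0:Add2,r1:8,r2:3,r3:-5
c11: CDB Add1=-8 | r0:Add2,r1:8,r2:3,r3:-5
c12: - | r0:Add2,r1:8,r2:3,r3:-5
c13: - | r0:Add2,r1:8,r2:3,r3:-5
c14: CDB Add2=-16 | r0:-16,r1:8,r2:3,r3:-5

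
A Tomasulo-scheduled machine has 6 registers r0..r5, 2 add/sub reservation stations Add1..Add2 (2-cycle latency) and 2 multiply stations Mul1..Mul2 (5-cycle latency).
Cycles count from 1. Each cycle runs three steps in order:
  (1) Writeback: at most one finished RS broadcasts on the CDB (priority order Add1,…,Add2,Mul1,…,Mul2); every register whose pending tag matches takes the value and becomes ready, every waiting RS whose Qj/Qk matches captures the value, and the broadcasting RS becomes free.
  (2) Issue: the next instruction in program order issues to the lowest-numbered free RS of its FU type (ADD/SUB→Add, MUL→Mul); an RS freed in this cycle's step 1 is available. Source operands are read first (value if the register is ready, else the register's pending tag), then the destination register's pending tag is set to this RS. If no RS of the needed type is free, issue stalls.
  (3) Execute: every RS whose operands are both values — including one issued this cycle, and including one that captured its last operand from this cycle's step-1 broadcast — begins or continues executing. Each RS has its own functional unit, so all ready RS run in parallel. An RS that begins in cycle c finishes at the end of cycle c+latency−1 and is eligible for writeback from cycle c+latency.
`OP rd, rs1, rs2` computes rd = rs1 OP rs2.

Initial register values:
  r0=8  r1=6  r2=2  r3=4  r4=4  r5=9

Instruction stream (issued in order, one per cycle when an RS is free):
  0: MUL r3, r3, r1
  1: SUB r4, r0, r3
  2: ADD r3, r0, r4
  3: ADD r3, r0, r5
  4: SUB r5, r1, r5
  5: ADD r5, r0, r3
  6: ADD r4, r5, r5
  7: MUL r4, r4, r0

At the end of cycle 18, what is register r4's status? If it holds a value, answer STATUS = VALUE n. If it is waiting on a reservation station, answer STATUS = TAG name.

cycle 1: issue MUL r3<-Mul1 // r0:8,r1:6,r2:2,r3:Mul1,r4:4,r5:9
cycle 2: issue SUB r4<-Add1 // r0:8,r1:6,r2:2,r3:Mul1,r4:Add1,r5:9
cycle 3: issue ADD r3<-Add2 // r0:8,r1:6,r2:2,r3:Add2,r4:Add1,r5:9
cycle 4: stall // r0:8,r1:6,r2:2,r3:Add2,r4:Add1,r5:9
cycle 5: stall // r0:8,r1:6,r2:2,r3:Add2,r4:Add1,r5:9
cycle 6: CDB Mul1=24; stall // r0:8,r1:6,r2:2,r3:Add2,r4:Add1,r5:9
cycle 7: stall // r0:8,r1:6,r2:2,r3:Add2,r4:Add1,r5:9
cycle 8: CDB Add1=-16; issue ADD r3<-Add1 // r0:8,r1:6,r2:2,r3:Add1,r4:-16,r5:9
cycle 9: stall // r0:8,r1:6,r2:2,r3:Add1,r4:-16,r5:9
cycle 10: CDB Add1=17; issue SUB r5<-Add1 // r0:8,r1:6,r2:2,r3:17,r4:-16,r5:Add1
cycle 11: CDB Add2=-8; issue ADD r5<-Add2 // r0:8,r1:6,r2:2,r3:17,r4:-16,r5:Add2
cycle 12: CDB Add1=-3; issue ADD r4<-Add1 // r0:8,r1:6,r2:2,r3:17,r4:Add1,r5:Add2
cycle 13: CDB Add2=25; issue MUL r4<-Mul1 // r0:8,r1:6,r2:2,r3:17,r4:Mul1,r5:25
cycle 14: - // r0:8,r1:6,r2:2,r3:17,r4:Mul1,r5:25
cycle 15: CDB Add1=50 // r0:8,r1:6,r2:2,r3:17,r4:Mul1,r5:25
cycle 16: - // r0:8,r1:6,r2:2,r3:17,r4:Mul1,r5:25
cycle 17: - // r0:8,r1:6,r2:2,r3:17,r4:Mul1,r5:25
cycle 18: - // r0:8,r1:6,r2:2,r3:17,r4:Mul1,r5:25

STATUS = TAG Mul1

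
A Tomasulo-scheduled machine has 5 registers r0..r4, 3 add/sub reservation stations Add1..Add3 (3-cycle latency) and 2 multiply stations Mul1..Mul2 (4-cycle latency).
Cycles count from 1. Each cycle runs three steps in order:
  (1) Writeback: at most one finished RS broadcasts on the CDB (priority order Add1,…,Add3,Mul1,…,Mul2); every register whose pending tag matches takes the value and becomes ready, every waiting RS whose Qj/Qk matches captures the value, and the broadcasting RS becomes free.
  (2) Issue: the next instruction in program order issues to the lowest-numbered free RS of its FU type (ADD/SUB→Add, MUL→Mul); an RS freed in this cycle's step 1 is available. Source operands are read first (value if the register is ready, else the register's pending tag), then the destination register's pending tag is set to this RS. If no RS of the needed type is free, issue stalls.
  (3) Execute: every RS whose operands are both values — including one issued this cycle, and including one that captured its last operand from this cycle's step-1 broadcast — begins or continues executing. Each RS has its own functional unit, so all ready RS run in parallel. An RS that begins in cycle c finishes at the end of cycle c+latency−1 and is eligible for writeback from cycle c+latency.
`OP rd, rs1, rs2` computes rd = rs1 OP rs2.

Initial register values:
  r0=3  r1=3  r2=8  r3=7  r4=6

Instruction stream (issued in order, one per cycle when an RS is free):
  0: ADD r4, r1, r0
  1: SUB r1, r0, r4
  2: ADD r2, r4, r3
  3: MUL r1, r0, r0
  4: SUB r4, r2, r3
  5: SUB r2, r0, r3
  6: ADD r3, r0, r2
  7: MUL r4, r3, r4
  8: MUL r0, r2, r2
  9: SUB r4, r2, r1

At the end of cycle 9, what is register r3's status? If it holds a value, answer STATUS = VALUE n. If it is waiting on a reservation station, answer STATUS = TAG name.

cycle 1: issue ADD r4<-Add1 // r0:3,r1:3,r2:8,r3:7,r4:Add1
cycle 2: issue SUB r1<-Add2 // r0:3,r1:Add2,r2:8,r3:7,r4:Add1
cycle 3: issue ADD r2<-Add3 // r0:3,r1:Add2,r2:Add3,r3:7,r4:Add1
cycle 4: CDB Add1=6; issue MUL r1<-Mul1 // r0:3,r1:Mul1,r2:Add3,r3:7,r4:6
cycle 5: issue SUB r4<-Add1 // r0:3,r1:Mul1,r2:Add3,r3:7,r4:Add1
cycle 6: stall // r0:3,r1:Mul1,r2:Add3,r3:7,r4:Add1
cycle 7: CDB Add2=-3; issue SUB r2<-Add2 // r0:3,r1:Mul1,r2:Add2,r3:7,r4:Add1
cycle 8: CDB Add3=13; issue ADD r3<-Add3 // r0:3,r1:Mul1,r2:Add2,r3:Add3,r4:Add1
cycle 9: CDB Mul1=9; issue MUL r4<-Mul1 // r0:3,r1:9,r2:Add2,r3:Add3,r4:Mul1

STATUS = TAG Add3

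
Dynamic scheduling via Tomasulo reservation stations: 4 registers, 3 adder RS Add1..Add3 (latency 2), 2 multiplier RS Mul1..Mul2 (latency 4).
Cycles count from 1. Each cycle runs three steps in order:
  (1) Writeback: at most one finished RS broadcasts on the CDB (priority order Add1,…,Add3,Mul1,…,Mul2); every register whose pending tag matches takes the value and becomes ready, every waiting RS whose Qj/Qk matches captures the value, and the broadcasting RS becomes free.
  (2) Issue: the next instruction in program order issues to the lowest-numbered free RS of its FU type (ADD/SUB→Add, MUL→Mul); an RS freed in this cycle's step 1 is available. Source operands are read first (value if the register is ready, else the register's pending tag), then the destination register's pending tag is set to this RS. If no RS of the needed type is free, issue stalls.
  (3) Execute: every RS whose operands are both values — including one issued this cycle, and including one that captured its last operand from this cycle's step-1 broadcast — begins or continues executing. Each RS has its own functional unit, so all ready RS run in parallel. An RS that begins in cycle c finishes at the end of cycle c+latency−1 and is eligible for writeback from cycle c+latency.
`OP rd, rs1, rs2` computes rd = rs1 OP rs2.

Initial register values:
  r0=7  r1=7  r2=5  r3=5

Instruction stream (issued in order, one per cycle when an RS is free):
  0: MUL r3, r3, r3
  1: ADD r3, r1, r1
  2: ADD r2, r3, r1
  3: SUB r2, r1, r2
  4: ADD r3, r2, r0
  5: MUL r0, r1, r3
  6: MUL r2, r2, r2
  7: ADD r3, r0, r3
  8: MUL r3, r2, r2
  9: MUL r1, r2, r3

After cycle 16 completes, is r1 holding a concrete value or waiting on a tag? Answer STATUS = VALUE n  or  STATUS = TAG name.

STATUS = TAG Mul1

cycle 1: issue MUL r3<-Mul1 // r0:7,r1:7,r2:5,r3:Mul1
cycle 2: issue ADD r3<-Add1 // r0:7,r1:7,r2:5,r3:Add1
cycle 3: issue ADD r2<-Add2 // r0:7,r1:7,r2:Add2,r3:Add1
cycle 4: CDB Add1=14; issue SUB r2<-Add1 // r0:7,r1:7,r2:Add1,r3:14
cycle 5: CDB Mul1=25; issue ADD r3<-Add3 // r0:7,r1:7,r2:Add1,r3:Add3
cycle 6: CDB Add2=21; issue MUL r0<-Mul1 // r0:Mul1,r1:7,r2:Add1,r3:Add3
cycle 7: issue MUL r2<-Mul2 // r0:Mul1,r1:7,r2:Mul2,r3:Add3
cycle 8: CDB Add1=-14; issue ADD r3<-Add1 // r0:Mul1,r1:7,r2:Mul2,r3:Add1
cycle 9: stall // r0:Mul1,r1:7,r2:Mul2,r3:Add1
cycle 10: CDB Add3=-7; stall // r0:Mul1,r1:7,r2:Mul2,r3:Add1
cycle 11: stall // r0:Mul1,r1:7,r2:Mul2,r3:Add1
cycle 12: CDB Mul2=196; issue MUL r3<-Mul2 // r0:Mul1,r1:7,r2:196,r3:Mul2
cycle 13: stall // r0:Mul1,r1:7,r2:196,r3:Mul2
cycle 14: CDB Mul1=-49; issue MUL r1<-Mul1 // r0:-49,r1:Mul1,r2:196,r3:Mul2
cycle 15: - // r0:-49,r1:Mul1,r2:196,r3:Mul2
cycle 16: CDB Add1=-56 // r0:-49,r1:Mul1,r2:196,r3:Mul2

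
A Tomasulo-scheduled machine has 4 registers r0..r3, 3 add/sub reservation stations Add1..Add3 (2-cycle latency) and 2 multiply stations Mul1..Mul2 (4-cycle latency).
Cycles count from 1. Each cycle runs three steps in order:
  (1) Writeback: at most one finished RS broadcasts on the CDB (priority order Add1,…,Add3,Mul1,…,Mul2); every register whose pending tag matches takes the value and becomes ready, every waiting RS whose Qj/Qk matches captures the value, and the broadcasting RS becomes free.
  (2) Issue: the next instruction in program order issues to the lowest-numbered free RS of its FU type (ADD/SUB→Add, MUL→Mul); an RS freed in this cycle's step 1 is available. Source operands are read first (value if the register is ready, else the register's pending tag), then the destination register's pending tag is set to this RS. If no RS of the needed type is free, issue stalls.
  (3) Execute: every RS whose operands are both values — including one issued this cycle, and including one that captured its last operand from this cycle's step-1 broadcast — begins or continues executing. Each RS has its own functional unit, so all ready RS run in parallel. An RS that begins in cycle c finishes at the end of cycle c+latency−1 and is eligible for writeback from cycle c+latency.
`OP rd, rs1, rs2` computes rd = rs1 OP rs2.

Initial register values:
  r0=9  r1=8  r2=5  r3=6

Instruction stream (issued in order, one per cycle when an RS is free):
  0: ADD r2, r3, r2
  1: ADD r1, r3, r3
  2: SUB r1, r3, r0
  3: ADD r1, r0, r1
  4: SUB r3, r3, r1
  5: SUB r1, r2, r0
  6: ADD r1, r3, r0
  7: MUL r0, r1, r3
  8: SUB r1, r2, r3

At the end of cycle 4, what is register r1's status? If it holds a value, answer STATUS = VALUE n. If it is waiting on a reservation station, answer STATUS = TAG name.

STATUS = TAG Add2

  c1: issue ADD r2<-Add1  regs: r0:9,r1:8,r2:Add1,r3:6
  c2: issue ADD r1<-Add2  regs: r0:9,r1:Add2,r2:Add1,r3:6
  c3: CDB Add1=11; issue SUB r1<-Add1  regs: r0:9,r1:Add1,r2:11,r3:6
  c4: CDB Add2=12; issue ADD r1<-Add2  regs: r0:9,r1:Add2,r2:11,r3:6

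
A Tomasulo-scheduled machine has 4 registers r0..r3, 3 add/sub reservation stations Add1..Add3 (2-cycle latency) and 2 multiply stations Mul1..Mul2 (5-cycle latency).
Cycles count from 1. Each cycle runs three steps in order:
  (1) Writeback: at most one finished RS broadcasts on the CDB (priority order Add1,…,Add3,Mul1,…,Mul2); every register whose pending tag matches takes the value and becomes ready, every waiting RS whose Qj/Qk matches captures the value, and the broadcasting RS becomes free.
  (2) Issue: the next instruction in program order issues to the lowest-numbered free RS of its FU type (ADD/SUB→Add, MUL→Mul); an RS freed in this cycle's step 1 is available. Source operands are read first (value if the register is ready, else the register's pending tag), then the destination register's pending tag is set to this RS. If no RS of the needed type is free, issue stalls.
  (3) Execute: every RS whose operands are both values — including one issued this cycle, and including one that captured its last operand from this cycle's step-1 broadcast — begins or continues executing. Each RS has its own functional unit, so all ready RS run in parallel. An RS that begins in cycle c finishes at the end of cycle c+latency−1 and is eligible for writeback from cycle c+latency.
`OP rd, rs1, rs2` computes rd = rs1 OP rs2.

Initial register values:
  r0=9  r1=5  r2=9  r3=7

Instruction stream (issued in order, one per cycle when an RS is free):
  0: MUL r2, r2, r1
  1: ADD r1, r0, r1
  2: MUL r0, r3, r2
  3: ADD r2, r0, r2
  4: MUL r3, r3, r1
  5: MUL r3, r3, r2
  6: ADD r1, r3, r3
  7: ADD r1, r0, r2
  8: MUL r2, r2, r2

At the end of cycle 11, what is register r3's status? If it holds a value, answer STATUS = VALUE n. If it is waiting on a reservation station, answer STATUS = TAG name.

STATUS = TAG Mul1

  c1: issue MUL r2<-Mul1  regs: r0:9,r1:5,r2:Mul1,r3:7
  c2: issue ADD r1<-Add1  regs: r0:9,r1:Add1,r2:Mul1,r3:7
  c3: issue MUL r0<-Mul2  regs: r0:Mul2,r1:Add1,r2:Mul1,r3:7
  c4: CDB Add1=14; issue ADD r2<-Add1  regs: r0:Mul2,r1:14,r2:Add1,r3:7
  c5: stall  regs: r0:Mul2,r1:14,r2:Add1,r3:7
  c6: CDB Mul1=45; issue MUL r3<-Mul1  regs: r0:Mul2,r1:14,r2:Add1,r3:Mul1
  c7: stall  regs: r0:Mul2,r1:14,r2:Add1,r3:Mul1
  c8: stall  regs: r0:Mul2,r1:14,r2:Add1,r3:Mul1
  c9: stall  regs: r0:Mul2,r1:14,r2:Add1,r3:Mul1
  c10: stall  regs: r0:Mul2,r1:14,r2:Add1,r3:Mul1
  c11: CDB Mul1=98; issue MUL r3<-Mul1  regs: r0:Mul2,r1:14,r2:Add1,r3:Mul1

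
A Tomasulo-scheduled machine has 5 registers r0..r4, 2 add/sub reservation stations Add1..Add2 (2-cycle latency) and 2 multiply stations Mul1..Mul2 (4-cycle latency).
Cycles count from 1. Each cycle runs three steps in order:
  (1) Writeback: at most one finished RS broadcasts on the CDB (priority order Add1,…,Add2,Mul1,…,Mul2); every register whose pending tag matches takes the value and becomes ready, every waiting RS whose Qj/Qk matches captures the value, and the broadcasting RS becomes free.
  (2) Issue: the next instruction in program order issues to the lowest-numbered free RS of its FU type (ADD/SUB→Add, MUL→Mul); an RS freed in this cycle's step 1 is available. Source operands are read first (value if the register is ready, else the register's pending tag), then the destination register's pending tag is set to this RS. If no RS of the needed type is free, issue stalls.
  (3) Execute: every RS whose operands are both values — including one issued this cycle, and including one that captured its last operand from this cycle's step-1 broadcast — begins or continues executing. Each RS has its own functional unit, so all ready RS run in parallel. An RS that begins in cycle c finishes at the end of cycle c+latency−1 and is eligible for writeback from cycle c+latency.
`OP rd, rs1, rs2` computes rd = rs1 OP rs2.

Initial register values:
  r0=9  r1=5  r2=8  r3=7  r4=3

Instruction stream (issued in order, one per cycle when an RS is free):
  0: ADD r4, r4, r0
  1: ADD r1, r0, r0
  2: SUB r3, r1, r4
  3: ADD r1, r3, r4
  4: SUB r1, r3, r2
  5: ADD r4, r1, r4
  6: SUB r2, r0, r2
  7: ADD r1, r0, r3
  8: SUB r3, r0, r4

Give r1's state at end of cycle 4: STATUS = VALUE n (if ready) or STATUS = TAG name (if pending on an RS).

cycle 1: issue ADD r4<-Add1 // r0:9,r1:5,r2:8,r3:7,r4:Add1
cycle 2: issue ADD r1<-Add2 // r0:9,r1:Add2,r2:8,r3:7,r4:Add1
cycle 3: CDB Add1=12; issue SUB r3<-Add1 // r0:9,r1:Add2,r2:8,r3:Add1,r4:12
cycle 4: CDB Add2=18; issue ADD r1<-Add2 // r0:9,r1:Add2,r2:8,r3:Add1,r4:12

STATUS = TAG Add2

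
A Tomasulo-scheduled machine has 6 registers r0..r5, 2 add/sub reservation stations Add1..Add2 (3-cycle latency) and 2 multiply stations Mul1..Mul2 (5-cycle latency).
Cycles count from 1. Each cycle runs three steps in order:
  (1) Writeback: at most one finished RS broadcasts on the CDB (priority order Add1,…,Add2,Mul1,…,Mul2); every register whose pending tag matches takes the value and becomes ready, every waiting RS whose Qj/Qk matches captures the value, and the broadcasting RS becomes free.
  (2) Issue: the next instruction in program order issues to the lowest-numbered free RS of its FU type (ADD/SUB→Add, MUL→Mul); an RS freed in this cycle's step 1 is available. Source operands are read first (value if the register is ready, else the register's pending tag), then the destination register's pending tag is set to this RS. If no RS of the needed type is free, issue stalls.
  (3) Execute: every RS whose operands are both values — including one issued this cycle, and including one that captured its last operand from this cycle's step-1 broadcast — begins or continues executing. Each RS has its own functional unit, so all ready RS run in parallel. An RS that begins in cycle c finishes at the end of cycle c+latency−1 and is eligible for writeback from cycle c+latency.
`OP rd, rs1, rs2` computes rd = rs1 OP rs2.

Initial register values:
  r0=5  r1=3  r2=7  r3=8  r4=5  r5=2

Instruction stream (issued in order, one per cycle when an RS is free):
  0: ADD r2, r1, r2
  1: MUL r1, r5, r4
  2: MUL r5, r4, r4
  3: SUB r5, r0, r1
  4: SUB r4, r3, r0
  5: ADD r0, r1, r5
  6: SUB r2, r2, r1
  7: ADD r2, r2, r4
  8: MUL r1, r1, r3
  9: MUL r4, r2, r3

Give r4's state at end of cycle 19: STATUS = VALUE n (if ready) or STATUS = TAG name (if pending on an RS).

STATUS = TAG Mul2

c1: issue ADD r2<-Add1 | r0:5,r1:3,r2:Add1,r3:8,r4:5,r5:2
c2: issue MUL r1<-Mul1 | r0:5,r1:Mul1,r2:Add1,r3:8,r4:5,r5:2
c3: issue MUL r5<-Mul2 | r0:5,r1:Mul1,r2:Add1,r3:8,r4:5,r5:Mul2
c4: CDB Add1=10; issue SUB r5<-Add1 | r0:5,r1:Mul1,r2:10,r3:8,r4:5,r5:Add1
c5: issue SUB r4<-Add2 | r0:5,r1:Mul1,r2:10,r3:8,r4:Add2,r5:Add1
c6: stall | r0:5,r1:Mul1,r2:10,r3:8,r4:Add2,r5:Add1
c7: CDB Mul1=10; stall | r0:5,r1:10,r2:10,r3:8,r4:Add2,r5:Add1
c8: CDB Add2=3; issue ADD r0<-Add2 | r0:Add2,r1:10,r2:10,r3:8,r4:3,r5:Add1
c9: CDB Mul2=25; stall | r0:Add2,r1:10,r2:10,r3:8,r4:3,r5:Add1
c10: CDB Add1=-5; issue SUB r2<-Add1 | r0:Add2,r1:10,r2:Add1,r3:8,r4:3,r5:-5
c11: stall | r0:Add2,r1:10,r2:Add1,r3:8,r4:3,r5:-5
c12: stall | r0:Add2,r1:10,r2:Add1,r3:8,r4:3,r5:-5
c13: CDB Add1=0; issue ADD r2<-Add1 | r0:Add2,r1:10,r2:Add1,r3:8,r4:3,r5:-5
c14: CDB Add2=5; issue MUL r1<-Mul1 | r0:5,r1:Mul1,r2:Add1,r3:8,r4:3,r5:-5
c15: issue MUL r4<-Mul2 | r0:5,r1:Mul1,r2:Add1,r3:8,r4:Mul2,r5:-5
c16: CDB Add1=3 | r0:5,r1:Mul1,r2:3,r3:8,r4:Mul2,r5:-5
c17: - | r0:5,r1:Mul1,r2:3,r3:8,r4:Mul2,r5:-5
c18: - | r0:5,r1:Mul1,r2:3,r3:8,r4:Mul2,r5:-5
c19: CDB Mul1=80 | r0:5,r1:80,r2:3,r3:8,r4:Mul2,r5:-5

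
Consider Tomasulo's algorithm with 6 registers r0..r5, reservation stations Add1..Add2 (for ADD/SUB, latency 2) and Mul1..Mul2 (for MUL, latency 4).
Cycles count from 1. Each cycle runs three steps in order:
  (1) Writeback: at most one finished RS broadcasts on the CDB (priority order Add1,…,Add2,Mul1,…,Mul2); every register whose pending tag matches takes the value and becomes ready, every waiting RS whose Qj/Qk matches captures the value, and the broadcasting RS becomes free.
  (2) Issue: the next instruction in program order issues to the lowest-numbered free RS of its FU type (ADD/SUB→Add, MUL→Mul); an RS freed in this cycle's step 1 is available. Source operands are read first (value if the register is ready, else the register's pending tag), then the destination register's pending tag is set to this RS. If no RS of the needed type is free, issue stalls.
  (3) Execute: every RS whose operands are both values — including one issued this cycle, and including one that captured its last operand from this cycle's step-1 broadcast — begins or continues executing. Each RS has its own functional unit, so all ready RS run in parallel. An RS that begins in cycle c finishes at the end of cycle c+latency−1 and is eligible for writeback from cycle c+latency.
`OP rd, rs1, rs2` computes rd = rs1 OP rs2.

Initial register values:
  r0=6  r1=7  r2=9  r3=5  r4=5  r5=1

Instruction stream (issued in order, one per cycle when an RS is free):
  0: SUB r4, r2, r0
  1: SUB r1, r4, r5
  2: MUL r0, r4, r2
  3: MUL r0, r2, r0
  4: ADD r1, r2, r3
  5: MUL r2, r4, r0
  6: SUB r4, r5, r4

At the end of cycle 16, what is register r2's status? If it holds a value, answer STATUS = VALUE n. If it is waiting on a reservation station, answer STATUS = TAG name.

cycle 1: issue SUB r4<-Add1 // r0:6,r1:7,r2:9,r3:5,r4:Add1,r5:1
cycle 2: issue SUB r1<-Add2 // r0:6,r1:Add2,r2:9,r3:5,r4:Add1,r5:1
cycle 3: CDB Add1=3; issue MUL r0<-Mul1 // r0:Mul1,r1:Add2,r2:9,r3:5,r4:3,r5:1
cycle 4: issue MUL r0<-Mul2 // r0:Mul2,r1:Add2,r2:9,r3:5,r4:3,r5:1
cycle 5: CDB Add2=2; issue ADD r1<-Add1 // r0:Mul2,r1:Add1,r2:9,r3:5,r4:3,r5:1
cycle 6: stall // r0:Mul2,r1:Add1,r2:9,r3:5,r4:3,r5:1
cycle 7: CDB Add1=14; stall // r0:Mul2,r1:14,r2:9,r3:5,r4:3,r5:1
cycle 8: CDB Mul1=27; issue MUL r2<-Mul1 // r0:Mul2,r1:14,r2:Mul1,r3:5,r4:3,r5:1
cycle 9: issue SUB r4<-Add1 // r0:Mul2,r1:14,r2:Mul1,r3:5,r4:Add1,r5:1
cycle 10: - // r0:Mul2,r1:14,r2:Mul1,r3:5,r4:Add1,r5:1
cycle 11: CDB Add1=-2 // r0:Mul2,r1:14,r2:Mul1,r3:5,r4:-2,r5:1
cycle 12: CDB Mul2=243 // r0:243,r1:14,r2:Mul1,r3:5,r4:-2,r5:1
cycle 13: - // r0:243,r1:14,r2:Mul1,r3:5,r4:-2,r5:1
cycle 14: - // r0:243,r1:14,r2:Mul1,r3:5,r4:-2,r5:1
cycle 15: - // r0:243,r1:14,r2:Mul1,r3:5,r4:-2,r5:1
cycle 16: CDB Mul1=729 // r0:243,r1:14,r2:729,r3:5,r4:-2,r5:1

STATUS = VALUE 729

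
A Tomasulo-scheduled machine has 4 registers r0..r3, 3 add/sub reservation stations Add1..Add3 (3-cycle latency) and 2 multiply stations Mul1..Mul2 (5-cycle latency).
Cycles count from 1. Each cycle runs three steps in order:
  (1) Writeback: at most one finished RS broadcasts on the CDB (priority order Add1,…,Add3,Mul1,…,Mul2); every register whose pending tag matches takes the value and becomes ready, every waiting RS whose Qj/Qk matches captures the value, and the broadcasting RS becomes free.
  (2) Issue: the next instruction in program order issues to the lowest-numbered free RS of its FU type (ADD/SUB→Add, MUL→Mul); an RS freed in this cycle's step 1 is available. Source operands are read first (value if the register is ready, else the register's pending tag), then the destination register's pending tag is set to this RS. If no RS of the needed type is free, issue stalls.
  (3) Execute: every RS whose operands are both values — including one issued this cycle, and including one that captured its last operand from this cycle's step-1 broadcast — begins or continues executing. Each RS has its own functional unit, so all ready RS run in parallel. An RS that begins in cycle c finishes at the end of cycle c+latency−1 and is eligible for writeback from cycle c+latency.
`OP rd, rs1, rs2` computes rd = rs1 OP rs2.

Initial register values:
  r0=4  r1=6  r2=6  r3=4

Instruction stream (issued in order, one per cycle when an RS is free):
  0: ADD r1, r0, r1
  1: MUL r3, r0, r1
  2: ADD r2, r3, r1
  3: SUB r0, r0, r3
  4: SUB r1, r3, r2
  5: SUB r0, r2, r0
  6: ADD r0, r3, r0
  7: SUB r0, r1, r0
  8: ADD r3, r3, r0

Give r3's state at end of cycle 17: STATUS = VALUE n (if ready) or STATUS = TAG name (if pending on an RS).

STATUS = TAG Add3

c1: issue ADD r1<-Add1 | r0:4,r1:Add1,r2:6,r3:4
c2: issue MUL r3<-Mul1 | r0:4,r1:Add1,r2:6,r3:Mul1
c3: issue ADD r2<-Add2 | r0:4,r1:Add1,r2:Add2,r3:Mul1
c4: CDB Add1=10; issue SUB r0<-Add1 | r0:Add1,r1:10,r2:Add2,r3:Mul1
c5: issue SUB r1<-Add3 | r0:Add1,r1:Add3,r2:Add2,r3:Mul1
c6: stall | r0:Add1,r1:Add3,r2:Add2,r3:Mul1
c7: stall | r0:Add1,r1:Add3,r2:Add2,r3:Mul1
c8: stall | r0:Add1,r1:Add3,r2:Add2,r3:Mul1
c9: CDB Mul1=40; stall | r0:Add1,r1:Add3,r2:Add2,r3:40
c10: stall | r0:Add1,r1:Add3,r2:Add2,r3:40
c11: stall | r0:Add1,r1:Add3,r2:Add2,r3:40
c12: CDB Add1=-36; issue SUB r0<-Add1 | r0:Add1,r1:Add3,r2:Add2,r3:40
c13: CDB Add2=50; issue ADD r0<-Add2 | r0:Add2,r1:Add3,r2:50,r3:40
c14: stall | r0:Add2,r1:Add3,r2:50,r3:40
c15: stall | r0:Add2,r1:Add3,r2:50,r3:40
c16: CDB Add1=86; issue SUB r0<-Add1 | r0:Add1,r1:Add3,r2:50,r3:40
c17: CDB Add3=-10; issue ADD r3<-Add3 | r0:Add1,r1:-10,r2:50,r3:Add3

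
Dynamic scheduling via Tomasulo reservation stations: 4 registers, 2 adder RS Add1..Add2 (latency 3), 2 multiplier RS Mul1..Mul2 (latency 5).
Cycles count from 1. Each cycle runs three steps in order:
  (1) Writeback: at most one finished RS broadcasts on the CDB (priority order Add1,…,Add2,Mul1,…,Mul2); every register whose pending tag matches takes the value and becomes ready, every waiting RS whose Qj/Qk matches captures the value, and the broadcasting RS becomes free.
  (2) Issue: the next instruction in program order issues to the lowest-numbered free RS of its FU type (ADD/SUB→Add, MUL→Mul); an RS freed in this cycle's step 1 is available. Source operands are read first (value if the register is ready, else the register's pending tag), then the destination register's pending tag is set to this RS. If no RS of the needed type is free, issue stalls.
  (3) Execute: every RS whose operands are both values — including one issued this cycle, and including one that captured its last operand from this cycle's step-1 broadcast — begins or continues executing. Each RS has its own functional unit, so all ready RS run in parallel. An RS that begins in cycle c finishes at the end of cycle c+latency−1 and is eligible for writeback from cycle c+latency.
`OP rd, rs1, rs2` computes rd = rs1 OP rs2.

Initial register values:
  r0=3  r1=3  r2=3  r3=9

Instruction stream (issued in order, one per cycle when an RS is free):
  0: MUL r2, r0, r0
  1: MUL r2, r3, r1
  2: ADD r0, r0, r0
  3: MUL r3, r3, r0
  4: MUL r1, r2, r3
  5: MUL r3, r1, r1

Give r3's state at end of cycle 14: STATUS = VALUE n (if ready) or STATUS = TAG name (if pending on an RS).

  c1: issue MUL r2<-Mul1  regs: r0:3,r1:3,r2:Mul1,r3:9
  c2: issue MUL r2<-Mul2  regs: r0:3,r1:3,r2:Mul2,r3:9
  c3: issue ADD r0<-Add1  regs: r0:Add1,r1:3,r2:Mul2,r3:9
  c4: stall  regs: r0:Add1,r1:3,r2:Mul2,r3:9
  c5: stall  regs: r0:Add1,r1:3,r2:Mul2,r3:9
  c6: CDB Add1=6; stall  regs: r0:6,r1:3,r2:Mul2,r3:9
  c7: CDB Mul1=9; issue MUL r3<-Mul1  regs: r0:6,r1:3,r2:Mul2,r3:Mul1
  c8: CDB Mul2=27; issue MUL r1<-Mul2  regs: r0:6,r1:Mul2,r2:27,r3:Mul1
  c9: stall  regs: r0:6,r1:Mul2,r2:27,r3:Mul1
  c10: stall  regs: r0:6,r1:Mul2,r2:27,r3:Mul1
  c11: stall  regs: r0:6,r1:Mul2,r2:27,r3:Mul1
  c12: CDB Mul1=54; issue MUL r3<-Mul1  regs: r0:6,r1:Mul2,r2:27,r3:Mul1
  c13: -  regs: r0:6,r1:Mul2,r2:27,r3:Mul1
  c14: -  regs: r0:6,r1:Mul2,r2:27,r3:Mul1

STATUS = TAG Mul1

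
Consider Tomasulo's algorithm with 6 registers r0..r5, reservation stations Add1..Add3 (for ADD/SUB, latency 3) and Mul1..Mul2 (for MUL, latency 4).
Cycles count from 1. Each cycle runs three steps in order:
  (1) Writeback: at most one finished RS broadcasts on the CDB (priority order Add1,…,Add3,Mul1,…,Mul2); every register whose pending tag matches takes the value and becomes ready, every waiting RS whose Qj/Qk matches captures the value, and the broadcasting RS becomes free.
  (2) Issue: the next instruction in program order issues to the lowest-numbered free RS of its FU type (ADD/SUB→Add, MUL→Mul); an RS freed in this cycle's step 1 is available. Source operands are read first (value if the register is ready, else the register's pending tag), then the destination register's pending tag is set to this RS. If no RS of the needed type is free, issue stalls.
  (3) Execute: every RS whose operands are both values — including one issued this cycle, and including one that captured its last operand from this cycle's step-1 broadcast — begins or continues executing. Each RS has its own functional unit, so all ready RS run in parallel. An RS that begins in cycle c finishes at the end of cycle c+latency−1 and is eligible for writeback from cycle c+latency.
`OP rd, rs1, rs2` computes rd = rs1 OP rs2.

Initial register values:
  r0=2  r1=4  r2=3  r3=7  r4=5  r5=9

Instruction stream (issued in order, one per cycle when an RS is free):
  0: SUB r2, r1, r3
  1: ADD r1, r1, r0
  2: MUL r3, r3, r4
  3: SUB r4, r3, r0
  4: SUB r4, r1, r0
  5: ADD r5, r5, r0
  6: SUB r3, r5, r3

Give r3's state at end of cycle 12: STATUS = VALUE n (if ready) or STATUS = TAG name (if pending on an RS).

  c1: issue SUB r2<-Add1  regs: r0:2,r1:4,r2:Add1,r3:7,r4:5,r5:9
  c2: issue ADD r1<-Add2  regs: r0:2,r1:Add2,r2:Add1,r3:7,r4:5,r5:9
  c3: issue MUL r3<-Mul1  regs: r0:2,r1:Add2,r2:Add1,r3:Mul1,r4:5,r5:9
  c4: CDB Add1=-3; issue SUB r4<-Add1  regs: r0:2,r1:Add2,r2:-3,r3:Mul1,r4:Add1,r5:9
  c5: CDB Add2=6; issue SUB r4<-Add2  regs: r0:2,r1:6,r2:-3,r3:Mul1,r4:Add2,r5:9
  c6: issue ADD r5<-Add3  regs: r0:2,r1:6,r2:-3,r3:Mul1,r4:Add2,r5:Add3
  c7: CDB Mul1=35; stall  regs: r0:2,r1:6,r2:-3,r3:35,r4:Add2,r5:Add3
  c8: CDB Add2=4; issue SUB r3<-Add2  regs: r0:2,r1:6,r2:-3,r3:Add2,r4:4,r5:Add3
  c9: CDB Add3=11  regs: r0:2,r1:6,r2:-3,r3:Add2,r4:4,r5:11
  c10: CDB Add1=33  regs: r0:2,r1:6,r2:-3,r3:Add2,r4:4,r5:11
  c11: -  regs: r0:2,r1:6,r2:-3,r3:Add2,r4:4,r5:11
  c12: CDB Add2=-24  regs: r0:2,r1:6,r2:-3,r3:-24,r4:4,r5:11

STATUS = VALUE -24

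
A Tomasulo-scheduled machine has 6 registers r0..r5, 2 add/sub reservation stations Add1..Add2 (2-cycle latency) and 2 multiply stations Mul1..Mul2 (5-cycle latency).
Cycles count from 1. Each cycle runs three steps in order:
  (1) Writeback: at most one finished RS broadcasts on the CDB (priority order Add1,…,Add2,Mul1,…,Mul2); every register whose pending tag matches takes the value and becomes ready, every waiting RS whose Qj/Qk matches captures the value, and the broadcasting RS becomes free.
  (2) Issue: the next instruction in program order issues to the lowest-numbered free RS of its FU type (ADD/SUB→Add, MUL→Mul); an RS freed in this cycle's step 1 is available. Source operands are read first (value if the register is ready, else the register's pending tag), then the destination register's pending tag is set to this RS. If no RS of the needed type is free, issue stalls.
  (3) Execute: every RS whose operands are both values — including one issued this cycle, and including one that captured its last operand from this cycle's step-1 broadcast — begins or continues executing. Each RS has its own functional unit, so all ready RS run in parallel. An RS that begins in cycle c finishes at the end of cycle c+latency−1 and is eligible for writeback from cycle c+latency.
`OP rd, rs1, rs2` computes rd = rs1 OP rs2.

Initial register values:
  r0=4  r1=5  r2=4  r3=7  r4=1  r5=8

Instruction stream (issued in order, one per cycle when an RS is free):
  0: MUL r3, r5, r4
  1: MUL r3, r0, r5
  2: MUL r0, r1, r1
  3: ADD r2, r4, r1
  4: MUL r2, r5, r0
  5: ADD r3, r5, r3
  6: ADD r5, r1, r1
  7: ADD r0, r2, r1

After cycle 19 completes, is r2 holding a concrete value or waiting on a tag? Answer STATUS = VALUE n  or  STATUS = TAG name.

cycle 1: issue MUL r3<-Mul1 // r0:4,r1:5,r2:4,r3:Mul1,r4:1,r5:8
cycle 2: issue MUL r3<-Mul2 // r0:4,r1:5,r2:4,r3:Mul2,r4:1,r5:8
cycle 3: stall // r0:4,r1:5,r2:4,r3:Mul2,r4:1,r5:8
cycle 4: stall // r0:4,r1:5,r2:4,r3:Mul2,r4:1,r5:8
cycle 5: stall // r0:4,r1:5,r2:4,r3:Mul2,r4:1,r5:8
cycle 6: CDB Mul1=8; issue MUL r0<-Mul1 // r0:Mul1,r1:5,r2:4,r3:Mul2,r4:1,r5:8
cycle 7: CDB Mul2=32; issue ADD r2<-Add1 // r0:Mul1,r1:5,r2:Add1,r3:32,r4:1,r5:8
cycle 8: issue MUL r2<-Mul2 // r0:Mul1,r1:5,r2:Mul2,r3:32,r4:1,r5:8
cycle 9: CDB Add1=6; issue ADD r3<-Add1 // r0:Mul1,r1:5,r2:Mul2,r3:Add1,r4:1,r5:8
cycle 10: issue ADD r5<-Add2 // r0:Mul1,r1:5,r2:Mul2,r3:Add1,r4:1,r5:Add2
cycle 11: CDB Add1=40; issue ADD r0<-Add1 // r0:Add1,r1:5,r2:Mul2,r3:40,r4:1,r5:Add2
cycle 12: CDB Add2=10 // r0:Add1,r1:5,r2:Mul2,r3:40,r4:1,r5:10
cycle 13: CDB Mul1=25 // r0:Add1,r1:5,r2:Mul2,r3:40,r4:1,r5:10
cycle 14: - // r0:Add1,r1:5,r2:Mul2,r3:40,r4:1,r5:10
cycle 15: - // r0:Add1,r1:5,r2:Mul2,r3:40,r4:1,r5:10
cycle 16: - // r0:Add1,r1:5,r2:Mul2,r3:40,r4:1,r5:10
cycle 17: - // r0:Add1,r1:5,r2:Mul2,r3:40,r4:1,r5:10
cycle 18: CDB Mul2=200 // r0:Add1,r1:5,r2:200,r3:40,r4:1,r5:10
cycle 19: - // r0:Add1,r1:5,r2:200,r3:40,r4:1,r5:10

STATUS = VALUE 200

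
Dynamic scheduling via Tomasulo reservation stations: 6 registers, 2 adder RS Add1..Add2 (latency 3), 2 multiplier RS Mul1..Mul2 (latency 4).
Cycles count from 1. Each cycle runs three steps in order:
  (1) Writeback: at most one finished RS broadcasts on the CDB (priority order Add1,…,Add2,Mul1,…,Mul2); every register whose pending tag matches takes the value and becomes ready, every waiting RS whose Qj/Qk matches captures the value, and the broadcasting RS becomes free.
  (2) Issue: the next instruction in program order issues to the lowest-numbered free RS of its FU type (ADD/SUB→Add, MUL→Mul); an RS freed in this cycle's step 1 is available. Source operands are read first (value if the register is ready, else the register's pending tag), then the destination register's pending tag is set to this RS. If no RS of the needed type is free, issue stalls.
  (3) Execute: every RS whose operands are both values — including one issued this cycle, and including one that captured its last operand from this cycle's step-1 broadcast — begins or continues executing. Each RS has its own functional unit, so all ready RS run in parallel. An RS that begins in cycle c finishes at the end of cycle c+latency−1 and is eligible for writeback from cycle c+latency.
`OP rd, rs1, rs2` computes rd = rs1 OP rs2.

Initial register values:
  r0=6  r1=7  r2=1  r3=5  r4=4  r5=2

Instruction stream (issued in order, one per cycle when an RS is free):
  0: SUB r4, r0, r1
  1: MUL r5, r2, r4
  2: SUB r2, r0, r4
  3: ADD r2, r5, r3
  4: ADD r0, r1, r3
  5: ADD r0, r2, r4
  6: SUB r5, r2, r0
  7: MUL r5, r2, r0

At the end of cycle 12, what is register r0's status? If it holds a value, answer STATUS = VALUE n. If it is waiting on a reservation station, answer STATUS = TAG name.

cycle 1: issue SUB r4<-Add1 // r0:6,r1:7,r2:1,r3:5,r4:Add1,r5:2
cycle 2: issue MUL r5<-Mul1 // r0:6,r1:7,r2:1,r3:5,r4:Add1,r5:Mul1
cycle 3: issue SUB r2<-Add2 // r0:6,r1:7,r2:Add2,r3:5,r4:Add1,r5:Mul1
cycle 4: CDB Add1=-1; issue ADD r2<-Add1 // r0:6,r1:7,r2:Add1,r3:5,r4:-1,r5:Mul1
cycle 5: stall // r0:6,r1:7,r2:Add1,r3:5,r4:-1,r5:Mul1
cycle 6: stall // r0:6,r1:7,r2:Add1,r3:5,r4:-1,r5:Mul1
cycle 7: CDB Add2=7; issue ADD r0<-Add2 // r0:Add2,r1:7,r2:Add1,r3:5,r4:-1,r5:Mul1
cycle 8: CDB Mul1=-1; stall // r0:Add2,r1:7,r2:Add1,r3:5,r4:-1,r5:-1
cycle 9: stall // r0:Add2,r1:7,r2:Add1,r3:5,r4:-1,r5:-1
cycle 10: CDB Add2=12; issue ADD r0<-Add2 // r0:Add2,r1:7,r2:Add1,r3:5,r4:-1,r5:-1
cycle 11: CDB Add1=4; issue SUB r5<-Add1 // r0:Add2,r1:7,r2:4,r3:5,r4:-1,r5:Add1
cycle 12: issue MUL r5<-Mul1 // r0:Add2,r1:7,r2:4,r3:5,r4:-1,r5:Mul1

STATUS = TAG Add2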